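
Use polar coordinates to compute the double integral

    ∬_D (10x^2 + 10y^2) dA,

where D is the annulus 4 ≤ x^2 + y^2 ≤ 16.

The region D is 2 ≤ r ≤ 4, 0 ≤ θ ≤ 2π in polar coordinates, where x = r cos(θ), y = r sin(θ), and dA = r dr dθ.

Under the substitution, the integrand becomes 10r^2, so

    ∬_D (10x^2 + 10y^2) dA = ∫_{0}^{2π} ∫_{2}^{4} (10r^2) · r dr dθ.

Inner integral (in r): ∫_{2}^{4} (10r^2) · r dr = 600.

Outer integral (in θ): ∫_{0}^{2π} (600) dθ = 1200π.

Therefore ∬_D (10x^2 + 10y^2) dA = 1200π.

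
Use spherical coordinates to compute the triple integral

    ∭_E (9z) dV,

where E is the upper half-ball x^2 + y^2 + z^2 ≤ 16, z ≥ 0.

In spherical coordinates, x = ρ sin(φ) cos(θ), y = ρ sin(φ) sin(θ), z = ρ cos(φ), and dV = ρ^2 sin(φ) dρ dφ dθ.

The integrand becomes 9ρ cos(φ), so

    ∭_E (9z) dV = ∫_{0}^{2π} ∫_{0}^{π/2} ∫_{0}^{4} (9ρ cos(φ)) · ρ^2 sin(φ) dρ dφ dθ.

Inner (ρ): 288sin(2φ).
Middle (φ): 288.
Outer (θ): 576π.

Therefore the triple integral equals 576π.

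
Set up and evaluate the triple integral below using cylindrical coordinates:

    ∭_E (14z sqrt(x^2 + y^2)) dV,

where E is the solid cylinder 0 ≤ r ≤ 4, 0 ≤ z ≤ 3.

In cylindrical coordinates, x = r cos(θ), y = r sin(θ), z = z, and dV = r dr dθ dz.

The integrand becomes 14r z, so

    ∭_E (14z sqrt(x^2 + y^2)) dV = ∫_{0}^{2π} ∫_{0}^{4} ∫_{0}^{3} (14r z) · r dz dr dθ.

Inner (z): 63r^2.
Middle (r from 0 to 4): 1344.
Outer (θ): 2688π.

Therefore the triple integral equals 2688π.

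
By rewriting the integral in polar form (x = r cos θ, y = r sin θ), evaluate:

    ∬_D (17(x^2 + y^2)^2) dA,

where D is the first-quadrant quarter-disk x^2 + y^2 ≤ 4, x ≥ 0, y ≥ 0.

The region D is 0 ≤ r ≤ 2, 0 ≤ θ ≤ π/2 in polar coordinates, where x = r cos(θ), y = r sin(θ), and dA = r dr dθ.

Under the substitution, the integrand becomes 17r^4, so

    ∬_D (17(x^2 + y^2)^2) dA = ∫_{0}^{π/2} ∫_{0}^{2} (17r^4) · r dr dθ.

Inner integral (in r): ∫_{0}^{2} (17r^4) · r dr = 544/3.

Outer integral (in θ): ∫_{0}^{π/2} (544/3) dθ = 272π/3.

Therefore ∬_D (17(x^2 + y^2)^2) dA = 272π/3.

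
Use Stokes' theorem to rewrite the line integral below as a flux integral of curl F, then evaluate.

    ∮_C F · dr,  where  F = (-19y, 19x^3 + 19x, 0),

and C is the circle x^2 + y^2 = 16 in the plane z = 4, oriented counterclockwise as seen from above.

Let S be the flat disk x^2 + y^2 ≤ 16 in the plane z = 4, with upward unit normal n̂ = ẑ. By Stokes' theorem,

    ∮_C F · dr = ∬_S (∇ × F) · n̂ dS = ∬_D (curl F)_z dA,

where D is the disk x^2 + y^2 ≤ 16.

Compute the curl of F = (-19y, 19x^3 + 19x, 0):
    (∇ × F)_x = ∂F_z/∂y - ∂F_y/∂z = 0,
    (∇ × F)_y = ∂F_x/∂z - ∂F_z/∂x = 0,
    (∇ × F)_z = ∂F_y/∂x - ∂F_x/∂y = 57x^2 + 38.

On z = 4, (curl F)_z = 57x^2 + 38.

Convert to polar (x = r cos θ, y = r sin θ, dA = r dr dθ); the integrand becomes 57r^2cos(θ)^2 + 38, so

    ∬_D (curl F)_z dA = ∫_0^{2π} ∫_0^{4} (57r^2cos(θ)^2 + 38) · r dr dθ.

Inner (r from 0 to 4): 3648cos(θ)^2 + 304.
Outer (θ from 0 to 2π): 4256π.

Therefore ∮_C F · dr = 4256π.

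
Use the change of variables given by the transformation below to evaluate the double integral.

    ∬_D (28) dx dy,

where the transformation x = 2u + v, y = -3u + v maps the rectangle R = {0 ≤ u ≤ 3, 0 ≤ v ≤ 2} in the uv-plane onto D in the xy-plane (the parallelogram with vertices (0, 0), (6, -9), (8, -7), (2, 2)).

Compute the Jacobian determinant of (x, y) with respect to (u, v):

    ∂(x,y)/∂(u,v) = | 2  1 | = (2)(1) - (1)(-3) = 5.
                   | -3  1 |

Its absolute value is |J| = 5 (the area scaling factor).

Substituting x = 2u + v, y = -3u + v into the integrand,

    28 → 28,

so the integral becomes

    ∬_R (28) · |J| du dv = ∫_0^3 ∫_0^2 (140) dv du.

Inner (v): 280.
Outer (u): 840.

Therefore ∬_D (28) dx dy = 840.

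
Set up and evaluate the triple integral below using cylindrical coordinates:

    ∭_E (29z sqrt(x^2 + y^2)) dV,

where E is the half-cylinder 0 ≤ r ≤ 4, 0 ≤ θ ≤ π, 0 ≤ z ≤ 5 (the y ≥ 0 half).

In cylindrical coordinates, x = r cos(θ), y = r sin(θ), z = z, and dV = r dr dθ dz.

The integrand becomes 29r z, so

    ∭_E (29z sqrt(x^2 + y^2)) dV = ∫_{0}^{π} ∫_{0}^{4} ∫_{0}^{5} (29r z) · r dz dr dθ.

Inner (z): 725r^2/2.
Middle (r from 0 to 4): 23200/3.
Outer (θ): 23200π/3.

Therefore the triple integral equals 23200π/3.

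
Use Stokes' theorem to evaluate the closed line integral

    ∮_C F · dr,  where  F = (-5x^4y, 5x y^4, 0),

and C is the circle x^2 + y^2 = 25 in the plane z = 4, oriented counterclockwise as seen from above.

Let S be the flat disk x^2 + y^2 ≤ 25 in the plane z = 4, with upward unit normal n̂ = ẑ. By Stokes' theorem,

    ∮_C F · dr = ∬_S (∇ × F) · n̂ dS = ∬_D (curl F)_z dA,

where D is the disk x^2 + y^2 ≤ 25.

Compute the curl of F = (-5x^4y, 5x y^4, 0):
    (∇ × F)_x = ∂F_z/∂y - ∂F_y/∂z = 0,
    (∇ × F)_y = ∂F_x/∂z - ∂F_z/∂x = 0,
    (∇ × F)_z = ∂F_y/∂x - ∂F_x/∂y = 5x^4 + 5y^4.

On z = 4, (curl F)_z = 5x^4 + 5y^4.

Convert to polar (x = r cos θ, y = r sin θ, dA = r dr dθ); the integrand becomes 5r^4(sin(θ)^4 + cos(θ)^4), so

    ∬_D (curl F)_z dA = ∫_0^{2π} ∫_0^{5} (5r^4(sin(θ)^4 + cos(θ)^4)) · r dr dθ.

Inner (r from 0 to 5): 78125sin(θ)^4/6 + 78125cos(θ)^4/6.
Outer (θ from 0 to 2π): 78125π/4.

Therefore ∮_C F · dr = 78125π/4.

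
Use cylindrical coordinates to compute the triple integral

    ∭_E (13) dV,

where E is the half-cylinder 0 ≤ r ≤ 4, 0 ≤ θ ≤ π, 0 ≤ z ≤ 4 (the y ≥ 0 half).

In cylindrical coordinates, x = r cos(θ), y = r sin(θ), z = z, and dV = r dr dθ dz.

The integrand becomes 13, so

    ∭_E (13) dV = ∫_{0}^{π} ∫_{0}^{4} ∫_{0}^{4} (13) · r dz dr dθ.

Inner (z): 52r.
Middle (r from 0 to 4): 416.
Outer (θ): 416π.

Therefore the triple integral equals 416π.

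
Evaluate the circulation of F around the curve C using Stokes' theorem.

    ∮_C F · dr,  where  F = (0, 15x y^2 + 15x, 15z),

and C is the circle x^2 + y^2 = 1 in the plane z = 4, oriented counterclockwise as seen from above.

Let S be the flat disk x^2 + y^2 ≤ 1 in the plane z = 4, with upward unit normal n̂ = ẑ. By Stokes' theorem,

    ∮_C F · dr = ∬_S (∇ × F) · n̂ dS = ∬_D (curl F)_z dA,

where D is the disk x^2 + y^2 ≤ 1.

Compute the curl of F = (0, 15x y^2 + 15x, 15z):
    (∇ × F)_x = ∂F_z/∂y - ∂F_y/∂z = 0,
    (∇ × F)_y = ∂F_x/∂z - ∂F_z/∂x = 0,
    (∇ × F)_z = ∂F_y/∂x - ∂F_x/∂y = 15y^2 + 15.

On z = 4, (curl F)_z = 15y^2 + 15.

Convert to polar (x = r cos θ, y = r sin θ, dA = r dr dθ); the integrand becomes 15r^2sin(θ)^2 + 15, so

    ∬_D (curl F)_z dA = ∫_0^{2π} ∫_0^{1} (15r^2sin(θ)^2 + 15) · r dr dθ.

Inner (r from 0 to 1): 15sin(θ)^2/4 + 15/2.
Outer (θ from 0 to 2π): 75π/4.

Therefore ∮_C F · dr = 75π/4.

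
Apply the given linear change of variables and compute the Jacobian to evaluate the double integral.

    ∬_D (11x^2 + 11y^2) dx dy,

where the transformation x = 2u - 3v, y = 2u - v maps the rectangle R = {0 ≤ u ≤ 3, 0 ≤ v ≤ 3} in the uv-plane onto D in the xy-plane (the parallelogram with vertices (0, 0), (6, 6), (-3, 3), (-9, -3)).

Compute the Jacobian determinant of (x, y) with respect to (u, v):

    ∂(x,y)/∂(u,v) = | 2  -3 | = (2)(-1) - (-3)(2) = 4.
                   | 2  -1 |

Its absolute value is |J| = 4 (the area scaling factor).

Substituting x = 2u - 3v, y = 2u - v into the integrand,

    11x^2 + 11y^2 → 88u^2 - 176u v + 110v^2,

so the integral becomes

    ∬_R (88u^2 - 176u v + 110v^2) · |J| du dv = ∫_0^3 ∫_0^3 (352u^2 - 704u v + 440v^2) dv du.

Inner (v): 1056u^2 - 3168u + 3960.
Outer (u): 7128.

Therefore ∬_D (11x^2 + 11y^2) dx dy = 7128.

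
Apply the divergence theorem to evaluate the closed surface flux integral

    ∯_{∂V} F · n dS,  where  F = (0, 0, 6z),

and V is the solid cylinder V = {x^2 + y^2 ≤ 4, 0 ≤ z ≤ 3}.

By the divergence theorem,

    ∯_{∂V} F · n dS = ∭_V (∇ · F) dV.

Compute the divergence:
    ∇ · F = ∂F_x/∂x + ∂F_y/∂y + ∂F_z/∂z = 0 + 0 + 6 = 6.

In cylindrical coordinates, x = r cos(θ), y = r sin(θ), z = z, dV = r dr dθ dz, with 0 ≤ r ≤ 2, 0 ≤ θ ≤ 2π, 0 ≤ z ≤ 3.

The integrand, after substitution and multiplying by the volume element, becomes (6) · r, so

    ∭_V (∇·F) dV = ∫_0^{2π} ∫_0^{2} ∫_0^{3} (6) · r dz dr dθ.

Inner (z from 0 to 3): 18r.
Middle (r from 0 to 2): 36.
Outer (θ from 0 to 2π): 72π.

Therefore ∯_{∂V} F · n dS = 72π.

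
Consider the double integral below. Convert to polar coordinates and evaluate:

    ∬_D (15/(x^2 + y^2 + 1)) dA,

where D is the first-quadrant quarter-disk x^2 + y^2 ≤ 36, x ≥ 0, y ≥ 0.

The region D is 0 ≤ r ≤ 6, 0 ≤ θ ≤ π/2 in polar coordinates, where x = r cos(θ), y = r sin(θ), and dA = r dr dθ.

Under the substitution, the integrand becomes 15/(r^2 + 1), so

    ∬_D (15/(x^2 + y^2 + 1)) dA = ∫_{0}^{π/2} ∫_{0}^{6} (15/(r^2 + 1)) · r dr dθ.

Inner integral (in r): ∫_{0}^{6} (15/(r^2 + 1)) · r dr = 15log(37)/2.

Outer integral (in θ): ∫_{0}^{π/2} (15log(37)/2) dθ = 15π log(37)/4.

Therefore ∬_D (15/(x^2 + y^2 + 1)) dA = 15π log(37)/4.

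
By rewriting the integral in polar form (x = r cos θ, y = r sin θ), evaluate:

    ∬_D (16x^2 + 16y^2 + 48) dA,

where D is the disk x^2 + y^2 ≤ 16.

The region D is 0 ≤ r ≤ 4, 0 ≤ θ ≤ 2π in polar coordinates, where x = r cos(θ), y = r sin(θ), and dA = r dr dθ.

Under the substitution, the integrand becomes 16r^2 + 48, so

    ∬_D (16x^2 + 16y^2 + 48) dA = ∫_{0}^{2π} ∫_{0}^{4} (16r^2 + 48) · r dr dθ.

Inner integral (in r): ∫_{0}^{4} (16r^2 + 48) · r dr = 1408.

Outer integral (in θ): ∫_{0}^{2π} (1408) dθ = 2816π.

Therefore ∬_D (16x^2 + 16y^2 + 48) dA = 2816π.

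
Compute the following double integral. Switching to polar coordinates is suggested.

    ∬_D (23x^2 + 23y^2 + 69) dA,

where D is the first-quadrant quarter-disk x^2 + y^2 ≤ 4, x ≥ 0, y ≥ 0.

The region D is 0 ≤ r ≤ 2, 0 ≤ θ ≤ π/2 in polar coordinates, where x = r cos(θ), y = r sin(θ), and dA = r dr dθ.

Under the substitution, the integrand becomes 23r^2 + 69, so

    ∬_D (23x^2 + 23y^2 + 69) dA = ∫_{0}^{π/2} ∫_{0}^{2} (23r^2 + 69) · r dr dθ.

Inner integral (in r): ∫_{0}^{2} (23r^2 + 69) · r dr = 230.

Outer integral (in θ): ∫_{0}^{π/2} (230) dθ = 115π.

Therefore ∬_D (23x^2 + 23y^2 + 69) dA = 115π.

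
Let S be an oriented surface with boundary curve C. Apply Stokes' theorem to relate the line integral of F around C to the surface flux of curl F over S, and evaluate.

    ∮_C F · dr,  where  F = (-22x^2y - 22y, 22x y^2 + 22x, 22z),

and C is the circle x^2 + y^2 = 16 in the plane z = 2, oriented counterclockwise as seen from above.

Let S be the flat disk x^2 + y^2 ≤ 16 in the plane z = 2, with upward unit normal n̂ = ẑ. By Stokes' theorem,

    ∮_C F · dr = ∬_S (∇ × F) · n̂ dS = ∬_D (curl F)_z dA,

where D is the disk x^2 + y^2 ≤ 16.

Compute the curl of F = (-22x^2y - 22y, 22x y^2 + 22x, 22z):
    (∇ × F)_x = ∂F_z/∂y - ∂F_y/∂z = 0,
    (∇ × F)_y = ∂F_x/∂z - ∂F_z/∂x = 0,
    (∇ × F)_z = ∂F_y/∂x - ∂F_x/∂y = 22x^2 + 22y^2 + 44.

On z = 2, (curl F)_z = 22x^2 + 22y^2 + 44.

Convert to polar (x = r cos θ, y = r sin θ, dA = r dr dθ); the integrand becomes 22r^2 + 44, so

    ∬_D (curl F)_z dA = ∫_0^{2π} ∫_0^{4} (22r^2 + 44) · r dr dθ.

Inner (r from 0 to 4): 1760.
Outer (θ from 0 to 2π): 3520π.

Therefore ∮_C F · dr = 3520π.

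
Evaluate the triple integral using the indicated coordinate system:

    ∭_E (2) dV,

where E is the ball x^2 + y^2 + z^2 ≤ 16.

In spherical coordinates, x = ρ sin(φ) cos(θ), y = ρ sin(φ) sin(θ), z = ρ cos(φ), and dV = ρ^2 sin(φ) dρ dφ dθ.

The integrand becomes 2, so

    ∭_E (2) dV = ∫_{0}^{2π} ∫_{0}^{π} ∫_{0}^{4} (2) · ρ^2 sin(φ) dρ dφ dθ.

Inner (ρ): 128sin(φ)/3.
Middle (φ): 256/3.
Outer (θ): 512π/3.

Therefore the triple integral equals 512π/3.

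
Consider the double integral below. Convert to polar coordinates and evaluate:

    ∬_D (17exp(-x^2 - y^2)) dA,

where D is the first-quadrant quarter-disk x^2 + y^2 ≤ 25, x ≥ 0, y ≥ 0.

The region D is 0 ≤ r ≤ 5, 0 ≤ θ ≤ π/2 in polar coordinates, where x = r cos(θ), y = r sin(θ), and dA = r dr dθ.

Under the substitution, the integrand becomes 17exp(-r^2), so

    ∬_D (17exp(-x^2 - y^2)) dA = ∫_{0}^{π/2} ∫_{0}^{5} (17exp(-r^2)) · r dr dθ.

Inner integral (in r): ∫_{0}^{5} (17exp(-r^2)) · r dr = 17/2 - 17exp(-25)/2.

Outer integral (in θ): ∫_{0}^{π/2} (17/2 - 17exp(-25)/2) dθ = -17π (1 - exp(25))exp(-25)/4.

Therefore ∬_D (17exp(-x^2 - y^2)) dA = -17π (1 - exp(25))exp(-25)/4.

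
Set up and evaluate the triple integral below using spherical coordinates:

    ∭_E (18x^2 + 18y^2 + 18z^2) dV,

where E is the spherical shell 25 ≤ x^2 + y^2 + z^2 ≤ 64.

In spherical coordinates, x = ρ sin(φ) cos(θ), y = ρ sin(φ) sin(θ), z = ρ cos(φ), and dV = ρ^2 sin(φ) dρ dφ dθ.

The integrand becomes 18ρ^2, so

    ∭_E (18x^2 + 18y^2 + 18z^2) dV = ∫_{0}^{2π} ∫_{0}^{π} ∫_{5}^{8} (18ρ^2) · ρ^2 sin(φ) dρ dφ dθ.

Inner (ρ): 533574sin(φ)/5.
Middle (φ): 1067148/5.
Outer (θ): 2134296π/5.

Therefore the triple integral equals 2134296π/5.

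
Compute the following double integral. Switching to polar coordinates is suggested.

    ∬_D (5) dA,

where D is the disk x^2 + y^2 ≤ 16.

The region D is 0 ≤ r ≤ 4, 0 ≤ θ ≤ 2π in polar coordinates, where x = r cos(θ), y = r sin(θ), and dA = r dr dθ.

Under the substitution, the integrand becomes 5, so

    ∬_D (5) dA = ∫_{0}^{2π} ∫_{0}^{4} (5) · r dr dθ.

Inner integral (in r): ∫_{0}^{4} (5) · r dr = 40.

Outer integral (in θ): ∫_{0}^{2π} (40) dθ = 80π.

Therefore ∬_D (5) dA = 80π.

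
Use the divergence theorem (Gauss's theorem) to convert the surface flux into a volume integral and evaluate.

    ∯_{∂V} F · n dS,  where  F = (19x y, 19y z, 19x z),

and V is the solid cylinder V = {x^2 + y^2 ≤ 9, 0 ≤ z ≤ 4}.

By the divergence theorem,

    ∯_{∂V} F · n dS = ∭_V (∇ · F) dV.

Compute the divergence:
    ∇ · F = ∂F_x/∂x + ∂F_y/∂y + ∂F_z/∂z = 19y + 19z + 19x = 19x + 19y + 19z.

In cylindrical coordinates, x = r cos(θ), y = r sin(θ), z = z, dV = r dr dθ dz, with 0 ≤ r ≤ 3, 0 ≤ θ ≤ 2π, 0 ≤ z ≤ 4.

The integrand, after substitution and multiplying by the volume element, becomes (19sqrt(2)r sin(θ + π/4) + 19z) · r, so

    ∭_V (∇·F) dV = ∫_0^{2π} ∫_0^{3} ∫_0^{4} (19sqrt(2)r sin(θ + π/4) + 19z) · r dz dr dθ.

Inner (z from 0 to 4): 76r (sqrt(2)r sin(θ + π/4) + 2).
Middle (r from 0 to 3): 684sqrt(2)sin(θ + π/4) + 684.
Outer (θ from 0 to 2π): 1368π.

Therefore ∯_{∂V} F · n dS = 1368π.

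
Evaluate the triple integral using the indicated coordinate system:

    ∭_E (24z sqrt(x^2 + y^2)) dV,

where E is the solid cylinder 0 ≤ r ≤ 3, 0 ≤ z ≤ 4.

In cylindrical coordinates, x = r cos(θ), y = r sin(θ), z = z, and dV = r dr dθ dz.

The integrand becomes 24r z, so

    ∭_E (24z sqrt(x^2 + y^2)) dV = ∫_{0}^{2π} ∫_{0}^{3} ∫_{0}^{4} (24r z) · r dz dr dθ.

Inner (z): 192r^2.
Middle (r from 0 to 3): 1728.
Outer (θ): 3456π.

Therefore the triple integral equals 3456π.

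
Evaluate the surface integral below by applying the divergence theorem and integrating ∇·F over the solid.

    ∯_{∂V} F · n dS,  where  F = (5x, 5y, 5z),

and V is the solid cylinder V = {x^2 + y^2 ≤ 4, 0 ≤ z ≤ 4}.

By the divergence theorem,

    ∯_{∂V} F · n dS = ∭_V (∇ · F) dV.

Compute the divergence:
    ∇ · F = ∂F_x/∂x + ∂F_y/∂y + ∂F_z/∂z = 5 + 5 + 5 = 15.

In cylindrical coordinates, x = r cos(θ), y = r sin(θ), z = z, dV = r dr dθ dz, with 0 ≤ r ≤ 2, 0 ≤ θ ≤ 2π, 0 ≤ z ≤ 4.

The integrand, after substitution and multiplying by the volume element, becomes (15) · r, so

    ∭_V (∇·F) dV = ∫_0^{2π} ∫_0^{2} ∫_0^{4} (15) · r dz dr dθ.

Inner (z from 0 to 4): 60r.
Middle (r from 0 to 2): 120.
Outer (θ from 0 to 2π): 240π.

Therefore ∯_{∂V} F · n dS = 240π.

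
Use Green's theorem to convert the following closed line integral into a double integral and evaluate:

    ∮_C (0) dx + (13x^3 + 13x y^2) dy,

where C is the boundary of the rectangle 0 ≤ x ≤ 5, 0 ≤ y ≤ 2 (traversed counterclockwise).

Green's theorem converts the closed line integral into a double integral over the enclosed region D:

    ∮_C P dx + Q dy = ∬_D (∂Q/∂x - ∂P/∂y) dA.

Here P = 0, Q = 13x^3 + 13x y^2, so

    ∂Q/∂x = 39x^2 + 13y^2,    ∂P/∂y = 0,
    ∂Q/∂x - ∂P/∂y = 39x^2 + 13y^2.

D is the region 0 ≤ x ≤ 5, 0 ≤ y ≤ 2. Evaluating the double integral:

    ∬_D (39x^2 + 13y^2) dA = ∫_0^{5} ∫_0^{2} (39x^2 + 13y^2) dy dx.

Inner (y from 0 to 2): 78x^2 + 104/3.
Outer (x from 0 to 5): 10270/3.

Therefore ∮_C P dx + Q dy = 10270/3.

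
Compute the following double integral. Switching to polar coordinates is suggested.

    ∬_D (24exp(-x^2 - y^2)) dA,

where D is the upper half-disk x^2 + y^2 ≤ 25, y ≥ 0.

The region D is 0 ≤ r ≤ 5, 0 ≤ θ ≤ π in polar coordinates, where x = r cos(θ), y = r sin(θ), and dA = r dr dθ.

Under the substitution, the integrand becomes 24exp(-r^2), so

    ∬_D (24exp(-x^2 - y^2)) dA = ∫_{0}^{π} ∫_{0}^{5} (24exp(-r^2)) · r dr dθ.

Inner integral (in r): ∫_{0}^{5} (24exp(-r^2)) · r dr = 12 - 12exp(-25).

Outer integral (in θ): ∫_{0}^{π} (12 - 12exp(-25)) dθ = -12π exp(-25) + 12π.

Therefore ∬_D (24exp(-x^2 - y^2)) dA = -12π exp(-25) + 12π.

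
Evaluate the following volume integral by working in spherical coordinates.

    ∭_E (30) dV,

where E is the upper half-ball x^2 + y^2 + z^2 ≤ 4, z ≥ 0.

In spherical coordinates, x = ρ sin(φ) cos(θ), y = ρ sin(φ) sin(θ), z = ρ cos(φ), and dV = ρ^2 sin(φ) dρ dφ dθ.

The integrand becomes 30, so

    ∭_E (30) dV = ∫_{0}^{2π} ∫_{0}^{π/2} ∫_{0}^{2} (30) · ρ^2 sin(φ) dρ dφ dθ.

Inner (ρ): 80sin(φ).
Middle (φ): 80.
Outer (θ): 160π.

Therefore the triple integral equals 160π.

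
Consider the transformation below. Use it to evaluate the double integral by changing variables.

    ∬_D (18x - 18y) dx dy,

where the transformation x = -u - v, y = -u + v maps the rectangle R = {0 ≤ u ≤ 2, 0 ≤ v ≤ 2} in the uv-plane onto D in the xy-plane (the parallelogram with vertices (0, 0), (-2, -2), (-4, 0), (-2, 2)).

Compute the Jacobian determinant of (x, y) with respect to (u, v):

    ∂(x,y)/∂(u,v) = | -1  -1 | = (-1)(1) - (-1)(-1) = -2.
                   | -1  1 |

Its absolute value is |J| = 2 (the area scaling factor).

Substituting x = -u - v, y = -u + v into the integrand,

    18x - 18y → -36v,

so the integral becomes

    ∬_R (-36v) · |J| du dv = ∫_0^2 ∫_0^2 (-72v) dv du.

Inner (v): -144.
Outer (u): -288.

Therefore ∬_D (18x - 18y) dx dy = -288.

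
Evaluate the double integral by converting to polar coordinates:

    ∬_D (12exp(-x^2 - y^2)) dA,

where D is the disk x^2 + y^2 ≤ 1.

The region D is 0 ≤ r ≤ 1, 0 ≤ θ ≤ 2π in polar coordinates, where x = r cos(θ), y = r sin(θ), and dA = r dr dθ.

Under the substitution, the integrand becomes 12exp(-r^2), so

    ∬_D (12exp(-x^2 - y^2)) dA = ∫_{0}^{2π} ∫_{0}^{1} (12exp(-r^2)) · r dr dθ.

Inner integral (in r): ∫_{0}^{1} (12exp(-r^2)) · r dr = 6 - 6exp(-1).

Outer integral (in θ): ∫_{0}^{2π} (6 - 6exp(-1)) dθ = -12π exp(-1) + 12π.

Therefore ∬_D (12exp(-x^2 - y^2)) dA = -12π exp(-1) + 12π.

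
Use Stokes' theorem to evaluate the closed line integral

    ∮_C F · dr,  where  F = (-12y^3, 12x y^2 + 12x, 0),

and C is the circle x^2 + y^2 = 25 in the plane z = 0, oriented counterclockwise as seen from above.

Let S be the flat disk x^2 + y^2 ≤ 25 in the plane z = 0, with upward unit normal n̂ = ẑ. By Stokes' theorem,

    ∮_C F · dr = ∬_S (∇ × F) · n̂ dS = ∬_D (curl F)_z dA,

where D is the disk x^2 + y^2 ≤ 25.

Compute the curl of F = (-12y^3, 12x y^2 + 12x, 0):
    (∇ × F)_x = ∂F_z/∂y - ∂F_y/∂z = 0,
    (∇ × F)_y = ∂F_x/∂z - ∂F_z/∂x = 0,
    (∇ × F)_z = ∂F_y/∂x - ∂F_x/∂y = 48y^2 + 12.

On z = 0, (curl F)_z = 48y^2 + 12.

Convert to polar (x = r cos θ, y = r sin θ, dA = r dr dθ); the integrand becomes 48r^2sin(θ)^2 + 12, so

    ∬_D (curl F)_z dA = ∫_0^{2π} ∫_0^{5} (48r^2sin(θ)^2 + 12) · r dr dθ.

Inner (r from 0 to 5): 7500sin(θ)^2 + 150.
Outer (θ from 0 to 2π): 7800π.

Therefore ∮_C F · dr = 7800π.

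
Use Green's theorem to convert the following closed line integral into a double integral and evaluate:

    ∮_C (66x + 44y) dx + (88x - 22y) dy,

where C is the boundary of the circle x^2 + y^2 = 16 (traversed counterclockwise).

Green's theorem converts the closed line integral into a double integral over the enclosed region D:

    ∮_C P dx + Q dy = ∬_D (∂Q/∂x - ∂P/∂y) dA.

Here P = 66x + 44y, Q = 88x - 22y, so

    ∂Q/∂x = 88,    ∂P/∂y = 44,
    ∂Q/∂x - ∂P/∂y = 44.

D is the region x^2 + y^2 ≤ 16. Evaluating the double integral:

In polar coordinates (x = r cos θ, y = r sin θ, dA = r dr dθ) the integrand becomes 44, so

    ∬_D (44) dA = ∫_0^{2π} ∫_0^{4} (44) · r dr dθ.

Inner (r from 0 to 4): 352.
Outer (θ from 0 to 2π): 704π.

Therefore ∮_C P dx + Q dy = 704π.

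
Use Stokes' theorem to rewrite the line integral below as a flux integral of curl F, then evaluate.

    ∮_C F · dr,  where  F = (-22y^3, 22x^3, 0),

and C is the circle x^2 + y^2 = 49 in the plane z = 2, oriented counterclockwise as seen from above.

Let S be the flat disk x^2 + y^2 ≤ 49 in the plane z = 2, with upward unit normal n̂ = ẑ. By Stokes' theorem,

    ∮_C F · dr = ∬_S (∇ × F) · n̂ dS = ∬_D (curl F)_z dA,

where D is the disk x^2 + y^2 ≤ 49.

Compute the curl of F = (-22y^3, 22x^3, 0):
    (∇ × F)_x = ∂F_z/∂y - ∂F_y/∂z = 0,
    (∇ × F)_y = ∂F_x/∂z - ∂F_z/∂x = 0,
    (∇ × F)_z = ∂F_y/∂x - ∂F_x/∂y = 66x^2 + 66y^2.

On z = 2, (curl F)_z = 66x^2 + 66y^2.

Convert to polar (x = r cos θ, y = r sin θ, dA = r dr dθ); the integrand becomes 66r^2, so

    ∬_D (curl F)_z dA = ∫_0^{2π} ∫_0^{7} (66r^2) · r dr dθ.

Inner (r from 0 to 7): 79233/2.
Outer (θ from 0 to 2π): 79233π.

Therefore ∮_C F · dr = 79233π.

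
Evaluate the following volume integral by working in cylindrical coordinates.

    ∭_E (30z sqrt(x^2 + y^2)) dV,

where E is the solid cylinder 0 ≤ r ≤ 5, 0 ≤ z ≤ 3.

In cylindrical coordinates, x = r cos(θ), y = r sin(θ), z = z, and dV = r dr dθ dz.

The integrand becomes 30r z, so

    ∭_E (30z sqrt(x^2 + y^2)) dV = ∫_{0}^{2π} ∫_{0}^{5} ∫_{0}^{3} (30r z) · r dz dr dθ.

Inner (z): 135r^2.
Middle (r from 0 to 5): 5625.
Outer (θ): 11250π.

Therefore the triple integral equals 11250π.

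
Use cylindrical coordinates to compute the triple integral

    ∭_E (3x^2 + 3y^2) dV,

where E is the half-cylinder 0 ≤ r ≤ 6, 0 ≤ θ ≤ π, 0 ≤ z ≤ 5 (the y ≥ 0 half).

In cylindrical coordinates, x = r cos(θ), y = r sin(θ), z = z, and dV = r dr dθ dz.

The integrand becomes 3r^2, so

    ∭_E (3x^2 + 3y^2) dV = ∫_{0}^{π} ∫_{0}^{6} ∫_{0}^{5} (3r^2) · r dz dr dθ.

Inner (z): 15r^3.
Middle (r from 0 to 6): 4860.
Outer (θ): 4860π.

Therefore the triple integral equals 4860π.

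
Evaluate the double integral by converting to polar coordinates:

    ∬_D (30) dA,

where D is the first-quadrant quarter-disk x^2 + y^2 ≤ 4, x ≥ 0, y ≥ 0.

The region D is 0 ≤ r ≤ 2, 0 ≤ θ ≤ π/2 in polar coordinates, where x = r cos(θ), y = r sin(θ), and dA = r dr dθ.

Under the substitution, the integrand becomes 30, so

    ∬_D (30) dA = ∫_{0}^{π/2} ∫_{0}^{2} (30) · r dr dθ.

Inner integral (in r): ∫_{0}^{2} (30) · r dr = 60.

Outer integral (in θ): ∫_{0}^{π/2} (60) dθ = 30π.

Therefore ∬_D (30) dA = 30π.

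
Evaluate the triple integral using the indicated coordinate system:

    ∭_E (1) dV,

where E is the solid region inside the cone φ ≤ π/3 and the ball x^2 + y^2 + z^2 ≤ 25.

In spherical coordinates, x = ρ sin(φ) cos(θ), y = ρ sin(φ) sin(θ), z = ρ cos(φ), and dV = ρ^2 sin(φ) dρ dφ dθ.

The integrand becomes 1, so

    ∭_E (1) dV = ∫_{0}^{2π} ∫_{0}^{π/3} ∫_{0}^{5} (1) · ρ^2 sin(φ) dρ dφ dθ.

Inner (ρ): 125sin(φ)/3.
Middle (φ): 125/6.
Outer (θ): 125π/3.

Therefore the triple integral equals 125π/3.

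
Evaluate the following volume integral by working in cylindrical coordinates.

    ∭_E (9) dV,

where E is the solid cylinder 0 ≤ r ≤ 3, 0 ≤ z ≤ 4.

In cylindrical coordinates, x = r cos(θ), y = r sin(θ), z = z, and dV = r dr dθ dz.

The integrand becomes 9, so

    ∭_E (9) dV = ∫_{0}^{2π} ∫_{0}^{3} ∫_{0}^{4} (9) · r dz dr dθ.

Inner (z): 36r.
Middle (r from 0 to 3): 162.
Outer (θ): 324π.

Therefore the triple integral equals 324π.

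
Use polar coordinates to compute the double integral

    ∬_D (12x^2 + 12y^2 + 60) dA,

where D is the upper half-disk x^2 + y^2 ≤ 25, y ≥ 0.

The region D is 0 ≤ r ≤ 5, 0 ≤ θ ≤ π in polar coordinates, where x = r cos(θ), y = r sin(θ), and dA = r dr dθ.

Under the substitution, the integrand becomes 12r^2 + 60, so

    ∬_D (12x^2 + 12y^2 + 60) dA = ∫_{0}^{π} ∫_{0}^{5} (12r^2 + 60) · r dr dθ.

Inner integral (in r): ∫_{0}^{5} (12r^2 + 60) · r dr = 2625.

Outer integral (in θ): ∫_{0}^{π} (2625) dθ = 2625π.

Therefore ∬_D (12x^2 + 12y^2 + 60) dA = 2625π.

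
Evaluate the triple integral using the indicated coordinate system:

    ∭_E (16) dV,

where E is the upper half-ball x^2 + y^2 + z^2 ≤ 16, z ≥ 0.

In spherical coordinates, x = ρ sin(φ) cos(θ), y = ρ sin(φ) sin(θ), z = ρ cos(φ), and dV = ρ^2 sin(φ) dρ dφ dθ.

The integrand becomes 16, so

    ∭_E (16) dV = ∫_{0}^{2π} ∫_{0}^{π/2} ∫_{0}^{4} (16) · ρ^2 sin(φ) dρ dφ dθ.

Inner (ρ): 1024sin(φ)/3.
Middle (φ): 1024/3.
Outer (θ): 2048π/3.

Therefore the triple integral equals 2048π/3.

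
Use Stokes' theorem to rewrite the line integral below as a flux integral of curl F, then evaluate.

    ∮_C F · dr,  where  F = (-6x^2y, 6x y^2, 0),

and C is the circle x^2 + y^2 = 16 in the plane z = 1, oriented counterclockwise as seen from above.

Let S be the flat disk x^2 + y^2 ≤ 16 in the plane z = 1, with upward unit normal n̂ = ẑ. By Stokes' theorem,

    ∮_C F · dr = ∬_S (∇ × F) · n̂ dS = ∬_D (curl F)_z dA,

where D is the disk x^2 + y^2 ≤ 16.

Compute the curl of F = (-6x^2y, 6x y^2, 0):
    (∇ × F)_x = ∂F_z/∂y - ∂F_y/∂z = 0,
    (∇ × F)_y = ∂F_x/∂z - ∂F_z/∂x = 0,
    (∇ × F)_z = ∂F_y/∂x - ∂F_x/∂y = 6x^2 + 6y^2.

On z = 1, (curl F)_z = 6x^2 + 6y^2.

Convert to polar (x = r cos θ, y = r sin θ, dA = r dr dθ); the integrand becomes 6r^2, so

    ∬_D (curl F)_z dA = ∫_0^{2π} ∫_0^{4} (6r^2) · r dr dθ.

Inner (r from 0 to 4): 384.
Outer (θ from 0 to 2π): 768π.

Therefore ∮_C F · dr = 768π.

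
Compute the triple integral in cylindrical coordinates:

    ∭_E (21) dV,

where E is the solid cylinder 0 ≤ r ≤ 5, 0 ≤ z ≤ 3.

In cylindrical coordinates, x = r cos(θ), y = r sin(θ), z = z, and dV = r dr dθ dz.

The integrand becomes 21, so

    ∭_E (21) dV = ∫_{0}^{2π} ∫_{0}^{5} ∫_{0}^{3} (21) · r dz dr dθ.

Inner (z): 63r.
Middle (r from 0 to 5): 1575/2.
Outer (θ): 1575π.

Therefore the triple integral equals 1575π.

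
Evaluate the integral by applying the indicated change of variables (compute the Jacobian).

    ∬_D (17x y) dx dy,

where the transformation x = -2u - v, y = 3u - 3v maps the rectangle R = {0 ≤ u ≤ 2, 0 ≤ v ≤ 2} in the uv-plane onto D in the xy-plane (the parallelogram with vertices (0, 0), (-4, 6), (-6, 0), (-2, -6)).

Compute the Jacobian determinant of (x, y) with respect to (u, v):

    ∂(x,y)/∂(u,v) = | -2  -1 | = (-2)(-3) - (-1)(3) = 9.
                   | 3  -3 |

Its absolute value is |J| = 9 (the area scaling factor).

Substituting x = -2u - v, y = 3u - 3v into the integrand,

    17x y → -102u^2 + 51u v + 51v^2,

so the integral becomes

    ∬_R (-102u^2 + 51u v + 51v^2) · |J| du dv = ∫_0^2 ∫_0^2 (-918u^2 + 459u v + 459v^2) dv du.

Inner (v): -1836u^2 + 918u + 1224.
Outer (u): -612.

Therefore ∬_D (17x y) dx dy = -612.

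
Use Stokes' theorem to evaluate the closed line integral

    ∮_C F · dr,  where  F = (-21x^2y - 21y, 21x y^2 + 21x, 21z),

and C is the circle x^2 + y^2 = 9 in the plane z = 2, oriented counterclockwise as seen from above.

Let S be the flat disk x^2 + y^2 ≤ 9 in the plane z = 2, with upward unit normal n̂ = ẑ. By Stokes' theorem,

    ∮_C F · dr = ∬_S (∇ × F) · n̂ dS = ∬_D (curl F)_z dA,

where D is the disk x^2 + y^2 ≤ 9.

Compute the curl of F = (-21x^2y - 21y, 21x y^2 + 21x, 21z):
    (∇ × F)_x = ∂F_z/∂y - ∂F_y/∂z = 0,
    (∇ × F)_y = ∂F_x/∂z - ∂F_z/∂x = 0,
    (∇ × F)_z = ∂F_y/∂x - ∂F_x/∂y = 21x^2 + 21y^2 + 42.

On z = 2, (curl F)_z = 21x^2 + 21y^2 + 42.

Convert to polar (x = r cos θ, y = r sin θ, dA = r dr dθ); the integrand becomes 21r^2 + 42, so

    ∬_D (curl F)_z dA = ∫_0^{2π} ∫_0^{3} (21r^2 + 42) · r dr dθ.

Inner (r from 0 to 3): 2457/4.
Outer (θ from 0 to 2π): 2457π/2.

Therefore ∮_C F · dr = 2457π/2.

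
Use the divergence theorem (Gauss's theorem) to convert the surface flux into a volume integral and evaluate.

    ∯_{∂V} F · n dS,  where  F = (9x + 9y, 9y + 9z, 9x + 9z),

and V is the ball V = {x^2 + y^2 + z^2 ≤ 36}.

By the divergence theorem,

    ∯_{∂V} F · n dS = ∭_V (∇ · F) dV.

Compute the divergence:
    ∇ · F = ∂F_x/∂x + ∂F_y/∂y + ∂F_z/∂z = 9 + 9 + 9 = 27.

In spherical coordinates, x = ρ sin(φ) cos(θ), y = ρ sin(φ) sin(θ), z = ρ cos(φ), dV = ρ^2 sin(φ) dρ dφ dθ, with 0 ≤ ρ ≤ 6, 0 ≤ φ ≤ π, 0 ≤ θ ≤ 2π.

The integrand, after substitution and multiplying by the volume element, becomes (27) · ρ^2 sin(φ), so

    ∭_V (∇·F) dV = ∫_0^{2π} ∫_0^{π} ∫_0^{6} (27) · ρ^2 sin(φ) dρ dφ dθ.

Inner (ρ from 0 to 6): 1944sin(φ).
Middle (φ from 0 to π): 3888.
Outer (θ from 0 to 2π): 7776π.

Therefore ∯_{∂V} F · n dS = 7776π.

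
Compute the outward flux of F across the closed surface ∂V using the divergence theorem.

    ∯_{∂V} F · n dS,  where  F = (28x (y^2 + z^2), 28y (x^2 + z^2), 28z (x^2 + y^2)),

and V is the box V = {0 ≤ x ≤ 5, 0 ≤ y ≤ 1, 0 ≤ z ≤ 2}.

By the divergence theorem,

    ∯_{∂V} F · n dS = ∭_V (∇ · F) dV.

Compute the divergence:
    ∇ · F = ∂F_x/∂x + ∂F_y/∂y + ∂F_z/∂z = 28y^2 + 28z^2 + 28x^2 + 28z^2 + 28x^2 + 28y^2 = 56x^2 + 56y^2 + 56z^2.

V is a rectangular box, so dV = dx dy dz with 0 ≤ x ≤ 5, 0 ≤ y ≤ 1, 0 ≤ z ≤ 2.

Integrate (56x^2 + 56y^2 + 56z^2) over V as an iterated integral:

    ∭_V (∇·F) dV = ∫_0^{5} ∫_0^{1} ∫_0^{2} (56x^2 + 56y^2 + 56z^2) dz dy dx.

Inner (z from 0 to 2): 112x^2 + 112y^2 + 448/3.
Middle (y from 0 to 1): 112x^2 + 560/3.
Outer (x from 0 to 5): 5600.

Therefore ∯_{∂V} F · n dS = 5600.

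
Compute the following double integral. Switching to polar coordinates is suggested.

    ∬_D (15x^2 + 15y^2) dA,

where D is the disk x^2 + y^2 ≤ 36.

The region D is 0 ≤ r ≤ 6, 0 ≤ θ ≤ 2π in polar coordinates, where x = r cos(θ), y = r sin(θ), and dA = r dr dθ.

Under the substitution, the integrand becomes 15r^2, so

    ∬_D (15x^2 + 15y^2) dA = ∫_{0}^{2π} ∫_{0}^{6} (15r^2) · r dr dθ.

Inner integral (in r): ∫_{0}^{6} (15r^2) · r dr = 4860.

Outer integral (in θ): ∫_{0}^{2π} (4860) dθ = 9720π.

Therefore ∬_D (15x^2 + 15y^2) dA = 9720π.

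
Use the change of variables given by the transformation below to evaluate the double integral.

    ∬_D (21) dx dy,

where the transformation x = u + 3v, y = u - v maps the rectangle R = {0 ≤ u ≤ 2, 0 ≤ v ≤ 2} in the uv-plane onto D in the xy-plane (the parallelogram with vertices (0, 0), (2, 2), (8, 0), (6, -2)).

Compute the Jacobian determinant of (x, y) with respect to (u, v):

    ∂(x,y)/∂(u,v) = | 1  3 | = (1)(-1) - (3)(1) = -4.
                   | 1  -1 |

Its absolute value is |J| = 4 (the area scaling factor).

Substituting x = u + 3v, y = u - v into the integrand,

    21 → 21,

so the integral becomes

    ∬_R (21) · |J| du dv = ∫_0^2 ∫_0^2 (84) dv du.

Inner (v): 168.
Outer (u): 336.

Therefore ∬_D (21) dx dy = 336.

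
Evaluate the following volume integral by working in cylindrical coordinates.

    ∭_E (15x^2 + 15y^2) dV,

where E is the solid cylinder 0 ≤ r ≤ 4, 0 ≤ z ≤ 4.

In cylindrical coordinates, x = r cos(θ), y = r sin(θ), z = z, and dV = r dr dθ dz.

The integrand becomes 15r^2, so

    ∭_E (15x^2 + 15y^2) dV = ∫_{0}^{2π} ∫_{0}^{4} ∫_{0}^{4} (15r^2) · r dz dr dθ.

Inner (z): 60r^3.
Middle (r from 0 to 4): 3840.
Outer (θ): 7680π.

Therefore the triple integral equals 7680π.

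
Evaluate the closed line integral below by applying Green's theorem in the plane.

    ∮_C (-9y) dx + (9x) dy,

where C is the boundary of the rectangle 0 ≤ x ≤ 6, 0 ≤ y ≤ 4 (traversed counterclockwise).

Green's theorem converts the closed line integral into a double integral over the enclosed region D:

    ∮_C P dx + Q dy = ∬_D (∂Q/∂x - ∂P/∂y) dA.

Here P = -9y, Q = 9x, so

    ∂Q/∂x = 9,    ∂P/∂y = -9,
    ∂Q/∂x - ∂P/∂y = 18.

D is the region 0 ≤ x ≤ 6, 0 ≤ y ≤ 4. Evaluating the double integral:

    ∬_D (18) dA = ∫_0^{6} ∫_0^{4} (18) dy dx.

Inner (y from 0 to 4): 72.
Outer (x from 0 to 6): 432.

Therefore ∮_C P dx + Q dy = 432.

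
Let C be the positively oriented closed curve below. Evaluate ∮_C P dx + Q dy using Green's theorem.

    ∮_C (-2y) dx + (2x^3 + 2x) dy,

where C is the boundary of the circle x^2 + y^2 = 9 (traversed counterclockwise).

Green's theorem converts the closed line integral into a double integral over the enclosed region D:

    ∮_C P dx + Q dy = ∬_D (∂Q/∂x - ∂P/∂y) dA.

Here P = -2y, Q = 2x^3 + 2x, so

    ∂Q/∂x = 6x^2 + 2,    ∂P/∂y = -2,
    ∂Q/∂x - ∂P/∂y = 6x^2 + 4.

D is the region x^2 + y^2 ≤ 9. Evaluating the double integral:

In polar coordinates (x = r cos θ, y = r sin θ, dA = r dr dθ) the integrand becomes 6r^2cos(θ)^2 + 4, so

    ∬_D (6x^2 + 4) dA = ∫_0^{2π} ∫_0^{3} (6r^2cos(θ)^2 + 4) · r dr dθ.

Inner (r from 0 to 3): 243cos(θ)^2/2 + 18.
Outer (θ from 0 to 2π): 315π/2.

Therefore ∮_C P dx + Q dy = 315π/2.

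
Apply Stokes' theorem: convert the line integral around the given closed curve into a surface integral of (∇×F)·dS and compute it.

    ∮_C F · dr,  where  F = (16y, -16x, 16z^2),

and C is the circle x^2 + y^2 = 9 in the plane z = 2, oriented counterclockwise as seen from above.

Let S be the flat disk x^2 + y^2 ≤ 9 in the plane z = 2, with upward unit normal n̂ = ẑ. By Stokes' theorem,

    ∮_C F · dr = ∬_S (∇ × F) · n̂ dS = ∬_D (curl F)_z dA,

where D is the disk x^2 + y^2 ≤ 9.

Compute the curl of F = (16y, -16x, 16z^2):
    (∇ × F)_x = ∂F_z/∂y - ∂F_y/∂z = 0,
    (∇ × F)_y = ∂F_x/∂z - ∂F_z/∂x = 0,
    (∇ × F)_z = ∂F_y/∂x - ∂F_x/∂y = -32.

On z = 2, (curl F)_z = -32.

Convert to polar (x = r cos θ, y = r sin θ, dA = r dr dθ); the integrand becomes -32, so

    ∬_D (curl F)_z dA = ∫_0^{2π} ∫_0^{3} (-32) · r dr dθ.

Inner (r from 0 to 3): -144.
Outer (θ from 0 to 2π): -288π.

Therefore ∮_C F · dr = -288π.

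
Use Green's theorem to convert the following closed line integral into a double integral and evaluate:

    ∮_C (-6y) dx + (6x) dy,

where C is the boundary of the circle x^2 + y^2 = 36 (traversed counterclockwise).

Green's theorem converts the closed line integral into a double integral over the enclosed region D:

    ∮_C P dx + Q dy = ∬_D (∂Q/∂x - ∂P/∂y) dA.

Here P = -6y, Q = 6x, so

    ∂Q/∂x = 6,    ∂P/∂y = -6,
    ∂Q/∂x - ∂P/∂y = 12.

D is the region x^2 + y^2 ≤ 36. Evaluating the double integral:

In polar coordinates (x = r cos θ, y = r sin θ, dA = r dr dθ) the integrand becomes 12, so

    ∬_D (12) dA = ∫_0^{2π} ∫_0^{6} (12) · r dr dθ.

Inner (r from 0 to 6): 216.
Outer (θ from 0 to 2π): 432π.

Therefore ∮_C P dx + Q dy = 432π.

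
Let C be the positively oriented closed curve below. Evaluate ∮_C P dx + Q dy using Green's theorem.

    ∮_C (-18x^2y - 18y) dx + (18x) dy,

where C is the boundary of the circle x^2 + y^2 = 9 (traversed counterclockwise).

Green's theorem converts the closed line integral into a double integral over the enclosed region D:

    ∮_C P dx + Q dy = ∬_D (∂Q/∂x - ∂P/∂y) dA.

Here P = -18x^2y - 18y, Q = 18x, so

    ∂Q/∂x = 18,    ∂P/∂y = -18x^2 - 18,
    ∂Q/∂x - ∂P/∂y = 18x^2 + 36.

D is the region x^2 + y^2 ≤ 9. Evaluating the double integral:

In polar coordinates (x = r cos θ, y = r sin θ, dA = r dr dθ) the integrand becomes 18r^2cos(θ)^2 + 36, so

    ∬_D (18x^2 + 36) dA = ∫_0^{2π} ∫_0^{3} (18r^2cos(θ)^2 + 36) · r dr dθ.

Inner (r from 0 to 3): 729cos(θ)^2/2 + 162.
Outer (θ from 0 to 2π): 1377π/2.

Therefore ∮_C P dx + Q dy = 1377π/2.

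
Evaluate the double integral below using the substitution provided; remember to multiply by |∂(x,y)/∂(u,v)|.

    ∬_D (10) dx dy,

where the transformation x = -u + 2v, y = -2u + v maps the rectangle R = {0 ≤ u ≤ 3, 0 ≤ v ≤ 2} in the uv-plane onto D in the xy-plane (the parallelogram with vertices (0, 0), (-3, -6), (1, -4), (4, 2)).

Compute the Jacobian determinant of (x, y) with respect to (u, v):

    ∂(x,y)/∂(u,v) = | -1  2 | = (-1)(1) - (2)(-2) = 3.
                   | -2  1 |

Its absolute value is |J| = 3 (the area scaling factor).

Substituting x = -u + 2v, y = -2u + v into the integrand,

    10 → 10,

so the integral becomes

    ∬_R (10) · |J| du dv = ∫_0^3 ∫_0^2 (30) dv du.

Inner (v): 60.
Outer (u): 180.

Therefore ∬_D (10) dx dy = 180.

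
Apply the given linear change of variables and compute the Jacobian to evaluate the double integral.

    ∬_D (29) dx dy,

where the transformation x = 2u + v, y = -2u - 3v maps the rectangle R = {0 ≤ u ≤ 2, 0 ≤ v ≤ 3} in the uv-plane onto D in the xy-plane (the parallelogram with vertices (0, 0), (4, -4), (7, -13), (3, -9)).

Compute the Jacobian determinant of (x, y) with respect to (u, v):

    ∂(x,y)/∂(u,v) = | 2  1 | = (2)(-3) - (1)(-2) = -4.
                   | -2  -3 |

Its absolute value is |J| = 4 (the area scaling factor).

Substituting x = 2u + v, y = -2u - 3v into the integrand,

    29 → 29,

so the integral becomes

    ∬_R (29) · |J| du dv = ∫_0^2 ∫_0^3 (116) dv du.

Inner (v): 348.
Outer (u): 696.

Therefore ∬_D (29) dx dy = 696.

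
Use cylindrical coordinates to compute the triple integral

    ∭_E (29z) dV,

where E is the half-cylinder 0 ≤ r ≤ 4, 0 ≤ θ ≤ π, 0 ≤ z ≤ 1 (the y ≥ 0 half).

In cylindrical coordinates, x = r cos(θ), y = r sin(θ), z = z, and dV = r dr dθ dz.

The integrand becomes 29z, so

    ∭_E (29z) dV = ∫_{0}^{π} ∫_{0}^{4} ∫_{0}^{1} (29z) · r dz dr dθ.

Inner (z): 29r/2.
Middle (r from 0 to 4): 116.
Outer (θ): 116π.

Therefore the triple integral equals 116π.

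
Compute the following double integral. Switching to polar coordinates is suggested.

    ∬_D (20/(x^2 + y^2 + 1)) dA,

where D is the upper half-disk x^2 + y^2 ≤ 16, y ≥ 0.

The region D is 0 ≤ r ≤ 4, 0 ≤ θ ≤ π in polar coordinates, where x = r cos(θ), y = r sin(θ), and dA = r dr dθ.

Under the substitution, the integrand becomes 20/(r^2 + 1), so

    ∬_D (20/(x^2 + y^2 + 1)) dA = ∫_{0}^{π} ∫_{0}^{4} (20/(r^2 + 1)) · r dr dθ.

Inner integral (in r): ∫_{0}^{4} (20/(r^2 + 1)) · r dr = log(2015993900449).

Outer integral (in θ): ∫_{0}^{π} (log(2015993900449)) dθ = log(2015993900449^π).

Therefore ∬_D (20/(x^2 + y^2 + 1)) dA = log(2015993900449^π).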